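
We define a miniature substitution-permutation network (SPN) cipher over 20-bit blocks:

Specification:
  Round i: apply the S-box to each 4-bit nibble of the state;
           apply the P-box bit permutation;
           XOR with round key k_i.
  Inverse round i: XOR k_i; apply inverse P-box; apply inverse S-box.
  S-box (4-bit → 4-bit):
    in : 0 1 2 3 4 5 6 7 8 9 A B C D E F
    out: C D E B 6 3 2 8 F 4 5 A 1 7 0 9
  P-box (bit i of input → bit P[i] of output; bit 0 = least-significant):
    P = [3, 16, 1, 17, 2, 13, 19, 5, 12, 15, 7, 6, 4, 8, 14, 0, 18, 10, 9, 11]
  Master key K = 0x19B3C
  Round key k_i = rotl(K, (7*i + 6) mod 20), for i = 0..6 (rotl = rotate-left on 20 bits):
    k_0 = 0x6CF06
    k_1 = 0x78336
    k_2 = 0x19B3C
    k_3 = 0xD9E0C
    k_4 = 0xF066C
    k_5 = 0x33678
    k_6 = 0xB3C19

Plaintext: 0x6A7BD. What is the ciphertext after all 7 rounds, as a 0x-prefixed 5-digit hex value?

0x1892E

s_0 = plaintext = 0x6A7BD
s_1 = Round(s_0, k_0) = 0x7AB7C
s_2 = Round(s_1, k_1) = 0x74B4E
s_3 = Round(s_2, k_2) = 0x9727C
s_4 = Round(s_3, k_3) = 0xD1CE5
s_5 = Round(s_4, k_4) = 0xA5075
s_6 = Round(s_5, k_5) = 0x63580
s_7 = Round(s_6, k_6) = 0x1892E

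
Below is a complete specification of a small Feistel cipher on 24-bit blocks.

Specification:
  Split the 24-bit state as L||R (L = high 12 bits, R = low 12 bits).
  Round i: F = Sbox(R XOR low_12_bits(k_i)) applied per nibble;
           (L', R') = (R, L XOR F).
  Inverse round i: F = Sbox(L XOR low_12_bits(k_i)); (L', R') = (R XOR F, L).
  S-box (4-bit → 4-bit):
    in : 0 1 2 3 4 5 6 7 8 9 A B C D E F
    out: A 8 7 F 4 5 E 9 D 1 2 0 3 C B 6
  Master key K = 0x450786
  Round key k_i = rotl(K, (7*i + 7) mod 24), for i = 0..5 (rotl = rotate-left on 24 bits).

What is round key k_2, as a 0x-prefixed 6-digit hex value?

K = 0x450786
k_0 = rotl(K, (7*0+7) mod 24) = rotl(K, 7) = 0x83C322
k_1 = rotl(K, (7*1+7) mod 24) = rotl(K, 14) = 0xE19141
k_2 = rotl(K, (7*2+7) mod 24) = rotl(K, 21) = 0xC8A0F0

0xC8A0F0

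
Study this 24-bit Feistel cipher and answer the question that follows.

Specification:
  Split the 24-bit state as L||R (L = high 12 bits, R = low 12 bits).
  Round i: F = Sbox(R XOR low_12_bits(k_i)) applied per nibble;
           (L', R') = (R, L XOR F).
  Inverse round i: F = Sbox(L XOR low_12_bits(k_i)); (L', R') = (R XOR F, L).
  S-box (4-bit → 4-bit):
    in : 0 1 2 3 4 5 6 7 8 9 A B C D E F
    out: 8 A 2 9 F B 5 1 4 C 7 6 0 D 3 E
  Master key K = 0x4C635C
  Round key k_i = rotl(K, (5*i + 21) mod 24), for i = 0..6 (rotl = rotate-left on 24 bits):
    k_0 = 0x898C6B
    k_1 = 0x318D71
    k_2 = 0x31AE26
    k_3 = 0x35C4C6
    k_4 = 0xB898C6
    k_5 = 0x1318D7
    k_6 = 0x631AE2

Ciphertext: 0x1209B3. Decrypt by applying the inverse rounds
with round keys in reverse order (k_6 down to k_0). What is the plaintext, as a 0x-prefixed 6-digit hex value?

0x9C1D2C

s_0 = ciphertext = 0x1209B3
s_1 = InvRound(s_0, k_6) = 0xFB1120
s_2 = InvRound(s_1, k_5) = 0x075FB1
s_3 = InvRound(s_2, k_4) = 0xBD8075
s_4 = InvRound(s_3, k_3) = 0xED6BD8
s_5 = InvRound(s_4, k_2) = 0x330ED6
s_6 = InvRound(s_5, k_1) = 0xD2C330
s_7 = InvRound(s_6, k_0) = 0x9C1D2C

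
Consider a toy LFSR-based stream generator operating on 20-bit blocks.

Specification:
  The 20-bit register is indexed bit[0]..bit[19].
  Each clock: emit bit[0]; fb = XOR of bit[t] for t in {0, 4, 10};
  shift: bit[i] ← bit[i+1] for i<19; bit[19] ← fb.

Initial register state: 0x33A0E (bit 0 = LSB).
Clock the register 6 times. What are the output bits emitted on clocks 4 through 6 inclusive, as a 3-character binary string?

reg_0 = 0x33A0E
clock 1: out=0, reg = 0x19D07
clock 2: out=1, reg = 0x0CE83
clock 3: out=1, reg = 0x06741
clock 4: out=1, reg = 0x033A0
clock 5: out=0, reg = 0x019D0
clock 6: out=0, reg = 0x80CE8

100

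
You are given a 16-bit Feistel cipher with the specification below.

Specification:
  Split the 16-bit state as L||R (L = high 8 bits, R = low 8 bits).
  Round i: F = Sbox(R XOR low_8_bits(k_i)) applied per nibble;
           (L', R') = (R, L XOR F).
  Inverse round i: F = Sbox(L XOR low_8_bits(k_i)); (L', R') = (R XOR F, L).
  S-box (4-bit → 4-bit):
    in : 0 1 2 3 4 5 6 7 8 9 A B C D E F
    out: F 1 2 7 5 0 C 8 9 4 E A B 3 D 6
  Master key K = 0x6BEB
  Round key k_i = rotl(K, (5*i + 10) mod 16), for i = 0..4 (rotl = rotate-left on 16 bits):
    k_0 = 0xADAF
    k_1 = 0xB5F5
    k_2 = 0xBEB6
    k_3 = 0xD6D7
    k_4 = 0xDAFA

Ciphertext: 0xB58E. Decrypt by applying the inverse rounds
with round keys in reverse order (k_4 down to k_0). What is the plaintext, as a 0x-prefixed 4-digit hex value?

s_0 = ciphertext = 0xB58E
s_1 = InvRound(s_0, k_4) = 0xD8B5
s_2 = InvRound(s_1, k_3) = 0x43D8
s_3 = InvRound(s_2, k_2) = 0xB843
s_4 = InvRound(s_3, k_1) = 0x10B8
s_5 = InvRound(s_4, k_0) = 0x1E10

0x1E10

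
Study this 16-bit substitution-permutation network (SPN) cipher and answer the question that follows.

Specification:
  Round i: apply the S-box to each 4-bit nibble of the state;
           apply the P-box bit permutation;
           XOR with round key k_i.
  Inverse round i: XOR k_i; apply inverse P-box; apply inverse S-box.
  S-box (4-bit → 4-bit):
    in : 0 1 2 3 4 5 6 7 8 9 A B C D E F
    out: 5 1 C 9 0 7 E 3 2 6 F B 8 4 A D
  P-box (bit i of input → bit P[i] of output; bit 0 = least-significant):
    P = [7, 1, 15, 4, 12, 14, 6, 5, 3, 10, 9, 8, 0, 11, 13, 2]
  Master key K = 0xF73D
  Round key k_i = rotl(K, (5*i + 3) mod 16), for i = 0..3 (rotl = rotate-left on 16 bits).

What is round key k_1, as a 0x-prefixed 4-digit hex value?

K = 0xF73D
k_0 = rotl(K, (5*0+3) mod 16) = rotl(K, 3) = 0xB9EF
k_1 = rotl(K, (5*1+3) mod 16) = rotl(K, 8) = 0x3DF7

0x3DF7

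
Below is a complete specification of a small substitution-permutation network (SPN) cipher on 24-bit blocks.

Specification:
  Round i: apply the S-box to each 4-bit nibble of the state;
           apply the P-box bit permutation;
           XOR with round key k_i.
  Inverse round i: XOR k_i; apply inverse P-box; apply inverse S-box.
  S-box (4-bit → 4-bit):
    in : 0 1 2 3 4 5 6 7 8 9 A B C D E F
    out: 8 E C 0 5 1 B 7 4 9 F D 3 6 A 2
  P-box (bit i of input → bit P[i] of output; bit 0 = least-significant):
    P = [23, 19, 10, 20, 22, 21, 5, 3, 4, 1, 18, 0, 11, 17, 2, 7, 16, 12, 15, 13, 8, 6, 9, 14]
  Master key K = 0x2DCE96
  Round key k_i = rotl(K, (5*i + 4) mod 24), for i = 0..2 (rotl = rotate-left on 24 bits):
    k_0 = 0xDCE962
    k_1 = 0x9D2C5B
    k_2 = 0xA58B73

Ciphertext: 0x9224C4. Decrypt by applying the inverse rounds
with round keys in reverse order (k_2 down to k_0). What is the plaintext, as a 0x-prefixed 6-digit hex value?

0x739BB0

s_0 = ciphertext = 0x9224C4
s_1 = InvRound(s_0, k_2) = 0x4BAAD2
s_2 = InvRound(s_1, k_1) = 0x88E29B
s_3 = InvRound(s_2, k_0) = 0x739BB0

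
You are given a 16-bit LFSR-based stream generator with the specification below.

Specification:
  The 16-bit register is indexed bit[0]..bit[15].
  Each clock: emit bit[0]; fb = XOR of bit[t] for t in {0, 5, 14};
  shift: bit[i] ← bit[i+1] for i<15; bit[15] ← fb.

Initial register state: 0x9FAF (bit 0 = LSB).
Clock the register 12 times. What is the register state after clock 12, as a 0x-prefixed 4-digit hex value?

reg_0 = 0x9FAF
clock 1: out=1, reg = 0x4FD7
clock 2: out=1, reg = 0x27EB
clock 3: out=1, reg = 0x13F5
clock 4: out=1, reg = 0x09FA
clock 5: out=0, reg = 0x84FD
clock 6: out=1, reg = 0x427E
clock 7: out=0, reg = 0x213F
clock 8: out=1, reg = 0x109F
clock 9: out=1, reg = 0x884F
clock 10: out=1, reg = 0xC427
clock 11: out=1, reg = 0xE213
clock 12: out=1, reg = 0x7109

0x7109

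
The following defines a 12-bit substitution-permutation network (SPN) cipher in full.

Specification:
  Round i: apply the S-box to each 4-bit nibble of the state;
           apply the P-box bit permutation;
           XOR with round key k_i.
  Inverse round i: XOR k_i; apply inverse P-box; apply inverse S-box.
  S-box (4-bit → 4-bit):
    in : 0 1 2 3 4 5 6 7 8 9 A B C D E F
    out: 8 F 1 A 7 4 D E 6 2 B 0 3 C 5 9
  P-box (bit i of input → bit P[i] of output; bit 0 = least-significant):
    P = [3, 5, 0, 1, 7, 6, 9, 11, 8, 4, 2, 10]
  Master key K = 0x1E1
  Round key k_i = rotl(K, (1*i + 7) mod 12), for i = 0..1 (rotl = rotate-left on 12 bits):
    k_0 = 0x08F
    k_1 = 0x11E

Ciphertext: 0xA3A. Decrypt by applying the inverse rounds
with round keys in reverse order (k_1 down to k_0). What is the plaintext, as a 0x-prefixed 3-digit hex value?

s_0 = ciphertext = 0xA3A
s_1 = InvRound(s_0, k_1) = 0xED9
s_2 = InvRound(s_1, k_0) = 0x770

0x770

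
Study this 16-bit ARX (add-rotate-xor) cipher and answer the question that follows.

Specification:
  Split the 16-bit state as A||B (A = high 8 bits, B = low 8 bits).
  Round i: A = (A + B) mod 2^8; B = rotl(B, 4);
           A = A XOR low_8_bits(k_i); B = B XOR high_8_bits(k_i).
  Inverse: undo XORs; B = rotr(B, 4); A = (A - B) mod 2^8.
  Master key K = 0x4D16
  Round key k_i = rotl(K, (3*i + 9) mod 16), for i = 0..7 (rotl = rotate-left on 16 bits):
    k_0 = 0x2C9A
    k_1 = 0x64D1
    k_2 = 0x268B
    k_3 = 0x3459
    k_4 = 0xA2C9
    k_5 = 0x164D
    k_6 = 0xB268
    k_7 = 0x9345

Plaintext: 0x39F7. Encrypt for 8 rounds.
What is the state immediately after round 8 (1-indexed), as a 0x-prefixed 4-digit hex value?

0x3483

s_0 = plaintext = 0x39F7
s_1 = Round(s_0, k_0) = 0xAA53
s_2 = Round(s_1, k_1) = 0x2C51
s_3 = Round(s_2, k_2) = 0xF633
s_4 = Round(s_3, k_3) = 0x7007
s_5 = Round(s_4, k_4) = 0xBED2
s_6 = Round(s_5, k_5) = 0xDD3B
s_7 = Round(s_6, k_6) = 0x7001
s_8 = Round(s_7, k_7) = 0x3483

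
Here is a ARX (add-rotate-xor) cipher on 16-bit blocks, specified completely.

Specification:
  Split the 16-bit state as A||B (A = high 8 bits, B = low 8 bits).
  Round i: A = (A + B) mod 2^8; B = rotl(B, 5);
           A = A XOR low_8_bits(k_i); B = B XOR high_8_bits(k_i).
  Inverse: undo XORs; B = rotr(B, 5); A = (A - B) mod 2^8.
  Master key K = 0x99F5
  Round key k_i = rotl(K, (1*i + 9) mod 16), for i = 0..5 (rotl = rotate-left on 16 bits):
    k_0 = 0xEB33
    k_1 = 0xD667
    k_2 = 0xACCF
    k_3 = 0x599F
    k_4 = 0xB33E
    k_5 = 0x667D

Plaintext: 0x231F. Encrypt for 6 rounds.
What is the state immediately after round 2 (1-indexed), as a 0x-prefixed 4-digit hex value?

0x1ED7

s_0 = plaintext = 0x231F
s_1 = Round(s_0, k_0) = 0x7108
s_2 = Round(s_1, k_1) = 0x1ED7
s_3 = Round(s_2, k_2) = 0x3A56
s_4 = Round(s_3, k_3) = 0x0F93
s_5 = Round(s_4, k_4) = 0x9CC1
s_6 = Round(s_5, k_5) = 0x205E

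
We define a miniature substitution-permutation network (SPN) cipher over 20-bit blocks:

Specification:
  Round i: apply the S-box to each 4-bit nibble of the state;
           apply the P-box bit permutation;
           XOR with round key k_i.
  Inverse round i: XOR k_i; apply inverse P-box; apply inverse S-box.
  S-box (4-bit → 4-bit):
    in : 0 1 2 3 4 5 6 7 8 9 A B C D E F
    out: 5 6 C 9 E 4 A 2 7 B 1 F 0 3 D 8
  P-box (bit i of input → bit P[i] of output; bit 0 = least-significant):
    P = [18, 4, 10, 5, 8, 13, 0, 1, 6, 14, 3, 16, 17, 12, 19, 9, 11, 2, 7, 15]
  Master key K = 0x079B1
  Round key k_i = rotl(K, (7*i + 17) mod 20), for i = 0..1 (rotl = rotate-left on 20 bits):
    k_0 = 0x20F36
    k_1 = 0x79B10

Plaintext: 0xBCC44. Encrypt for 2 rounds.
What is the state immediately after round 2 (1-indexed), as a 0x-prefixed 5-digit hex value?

s_0 = plaintext = 0xBCC44
s_1 = Round(s_0, k_0) = 0x2A381
s_2 = Round(s_1, k_1) = 0x43EC1

0x43EC1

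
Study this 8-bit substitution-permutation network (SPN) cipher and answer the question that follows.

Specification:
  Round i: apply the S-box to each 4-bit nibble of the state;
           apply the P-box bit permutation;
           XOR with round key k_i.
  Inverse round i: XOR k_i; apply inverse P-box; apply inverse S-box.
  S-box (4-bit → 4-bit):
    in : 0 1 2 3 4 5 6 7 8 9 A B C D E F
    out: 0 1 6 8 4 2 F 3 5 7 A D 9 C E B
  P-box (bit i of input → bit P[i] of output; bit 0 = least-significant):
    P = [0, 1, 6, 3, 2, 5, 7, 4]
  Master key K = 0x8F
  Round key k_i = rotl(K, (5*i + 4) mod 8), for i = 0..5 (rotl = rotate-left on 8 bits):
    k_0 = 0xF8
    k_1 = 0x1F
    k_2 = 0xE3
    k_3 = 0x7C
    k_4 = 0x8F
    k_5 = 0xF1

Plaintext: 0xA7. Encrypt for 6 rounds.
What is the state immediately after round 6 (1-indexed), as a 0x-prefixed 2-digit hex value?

s_0 = plaintext = 0xA7
s_1 = Round(s_0, k_0) = 0xCB
s_2 = Round(s_1, k_1) = 0x42
s_3 = Round(s_2, k_2) = 0x21
s_4 = Round(s_3, k_3) = 0xDD
s_5 = Round(s_4, k_4) = 0x57
s_6 = Round(s_5, k_5) = 0xD2

0xD2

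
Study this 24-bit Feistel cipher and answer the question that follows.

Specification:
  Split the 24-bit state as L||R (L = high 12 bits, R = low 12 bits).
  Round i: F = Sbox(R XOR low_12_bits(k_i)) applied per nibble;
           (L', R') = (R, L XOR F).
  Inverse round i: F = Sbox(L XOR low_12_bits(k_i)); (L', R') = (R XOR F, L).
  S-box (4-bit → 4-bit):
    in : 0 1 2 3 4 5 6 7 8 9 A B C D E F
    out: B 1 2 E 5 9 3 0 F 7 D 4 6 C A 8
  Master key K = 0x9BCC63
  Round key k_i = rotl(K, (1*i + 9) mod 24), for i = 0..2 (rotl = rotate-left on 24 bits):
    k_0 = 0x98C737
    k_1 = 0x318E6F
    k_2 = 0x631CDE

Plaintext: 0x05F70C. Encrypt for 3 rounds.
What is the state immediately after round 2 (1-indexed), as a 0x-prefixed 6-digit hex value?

s_0 = plaintext = 0x05F70C
s_1 = Round(s_0, k_0) = 0x70CBBB
s_2 = Round(s_1, k_1) = 0xBBBEC9
s_3 = Round(s_2, k_2) = 0xEC99AB

0xBBBEC9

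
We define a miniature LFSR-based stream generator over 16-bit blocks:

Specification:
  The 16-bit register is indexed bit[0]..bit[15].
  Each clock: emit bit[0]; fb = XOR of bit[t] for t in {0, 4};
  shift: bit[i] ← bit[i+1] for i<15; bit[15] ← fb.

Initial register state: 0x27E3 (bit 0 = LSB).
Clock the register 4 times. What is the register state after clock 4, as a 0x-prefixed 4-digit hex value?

0xD27E

reg_0 = 0x27E3
clock 1: out=1, reg = 0x93F1
clock 2: out=1, reg = 0x49F8
clock 3: out=0, reg = 0xA4FC
clock 4: out=0, reg = 0xD27E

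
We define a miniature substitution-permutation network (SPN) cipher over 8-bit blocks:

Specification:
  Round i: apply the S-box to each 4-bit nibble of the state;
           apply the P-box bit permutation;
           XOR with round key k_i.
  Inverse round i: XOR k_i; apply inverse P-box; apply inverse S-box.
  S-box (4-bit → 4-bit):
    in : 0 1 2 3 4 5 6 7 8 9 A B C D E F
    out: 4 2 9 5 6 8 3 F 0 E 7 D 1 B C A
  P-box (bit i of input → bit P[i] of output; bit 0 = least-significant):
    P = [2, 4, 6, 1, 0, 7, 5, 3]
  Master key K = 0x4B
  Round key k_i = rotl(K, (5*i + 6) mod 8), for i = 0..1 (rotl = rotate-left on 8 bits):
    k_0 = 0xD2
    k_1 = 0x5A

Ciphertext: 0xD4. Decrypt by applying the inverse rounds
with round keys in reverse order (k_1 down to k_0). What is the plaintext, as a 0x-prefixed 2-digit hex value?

0x08

s_0 = ciphertext = 0xD4
s_1 = InvRound(s_0, k_1) = 0xF2
s_2 = InvRound(s_1, k_0) = 0x08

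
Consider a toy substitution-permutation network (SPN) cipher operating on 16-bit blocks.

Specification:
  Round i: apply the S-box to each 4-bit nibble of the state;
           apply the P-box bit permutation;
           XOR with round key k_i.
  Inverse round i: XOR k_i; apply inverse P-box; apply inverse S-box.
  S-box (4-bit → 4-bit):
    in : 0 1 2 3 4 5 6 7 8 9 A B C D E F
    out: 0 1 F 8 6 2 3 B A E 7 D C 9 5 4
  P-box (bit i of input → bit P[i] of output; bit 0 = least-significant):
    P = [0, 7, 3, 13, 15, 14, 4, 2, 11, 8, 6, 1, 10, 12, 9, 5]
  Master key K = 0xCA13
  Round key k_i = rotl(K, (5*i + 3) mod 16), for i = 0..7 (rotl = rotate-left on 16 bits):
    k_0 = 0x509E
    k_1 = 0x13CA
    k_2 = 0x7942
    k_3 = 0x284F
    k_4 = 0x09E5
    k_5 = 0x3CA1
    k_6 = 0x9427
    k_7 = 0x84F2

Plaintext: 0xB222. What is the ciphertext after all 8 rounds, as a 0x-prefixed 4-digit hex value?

0xA4EF

s_0 = plaintext = 0xB222
s_1 = Round(s_0, k_0) = 0xBF61
s_2 = Round(s_1, k_1) = 0xD5AB
s_3 = Round(s_2, k_2) = 0x9C7B
s_4 = Round(s_3, k_3) = 0xDA20
s_5 = Round(s_4, k_4) = 0xC491
s_6 = Round(s_5, k_5) = 0x7FD4
s_7 = Round(s_6, k_6) = 0x00CB
s_8 = Round(s_7, k_7) = 0xA4EF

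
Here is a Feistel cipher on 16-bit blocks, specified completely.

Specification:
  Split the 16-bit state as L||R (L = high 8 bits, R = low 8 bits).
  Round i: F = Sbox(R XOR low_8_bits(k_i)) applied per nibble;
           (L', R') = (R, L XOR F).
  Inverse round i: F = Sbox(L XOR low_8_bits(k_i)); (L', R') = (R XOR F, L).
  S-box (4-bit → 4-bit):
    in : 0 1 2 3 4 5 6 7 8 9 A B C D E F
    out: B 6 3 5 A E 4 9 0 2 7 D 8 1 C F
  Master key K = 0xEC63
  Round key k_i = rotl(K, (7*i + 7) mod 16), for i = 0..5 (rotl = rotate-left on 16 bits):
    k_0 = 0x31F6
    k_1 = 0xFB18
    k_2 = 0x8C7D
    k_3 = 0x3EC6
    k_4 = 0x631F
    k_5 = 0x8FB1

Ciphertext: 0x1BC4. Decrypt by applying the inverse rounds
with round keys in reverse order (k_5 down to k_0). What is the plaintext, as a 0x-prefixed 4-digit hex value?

0x13B6

s_0 = ciphertext = 0x1BC4
s_1 = InvRound(s_0, k_5) = 0xB31B
s_2 = InvRound(s_1, k_4) = 0x63B3
s_3 = InvRound(s_2, k_3) = 0xCD63
s_4 = InvRound(s_3, k_2) = 0xB8CD
s_5 = InvRound(s_4, k_1) = 0xB6B8
s_6 = InvRound(s_5, k_0) = 0x13B6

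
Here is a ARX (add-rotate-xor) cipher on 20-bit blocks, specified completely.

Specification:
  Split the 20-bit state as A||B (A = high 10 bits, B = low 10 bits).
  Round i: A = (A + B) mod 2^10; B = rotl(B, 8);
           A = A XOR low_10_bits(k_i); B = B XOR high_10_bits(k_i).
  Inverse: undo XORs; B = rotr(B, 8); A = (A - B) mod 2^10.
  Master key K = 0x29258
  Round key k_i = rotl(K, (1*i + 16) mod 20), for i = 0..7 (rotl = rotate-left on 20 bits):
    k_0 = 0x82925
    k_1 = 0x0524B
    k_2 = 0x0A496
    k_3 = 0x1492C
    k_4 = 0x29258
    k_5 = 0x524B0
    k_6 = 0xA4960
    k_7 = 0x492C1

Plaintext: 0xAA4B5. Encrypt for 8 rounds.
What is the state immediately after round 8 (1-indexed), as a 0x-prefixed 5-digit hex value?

0xF4700

s_0 = plaintext = 0xAA4B5
s_1 = Round(s_0, k_0) = 0x9EF27
s_2 = Round(s_1, k_1) = 0xFA7DD
s_3 = Round(s_2, k_2) = 0xD41DE
s_4 = Round(s_3, k_3) = 0x00A25
s_5 = Round(s_4, k_4) = 0x1FD2D
s_6 = Round(s_5, k_5) = 0x47002
s_7 = Round(s_6, k_6) = 0x1F892
s_8 = Round(s_7, k_7) = 0xF4700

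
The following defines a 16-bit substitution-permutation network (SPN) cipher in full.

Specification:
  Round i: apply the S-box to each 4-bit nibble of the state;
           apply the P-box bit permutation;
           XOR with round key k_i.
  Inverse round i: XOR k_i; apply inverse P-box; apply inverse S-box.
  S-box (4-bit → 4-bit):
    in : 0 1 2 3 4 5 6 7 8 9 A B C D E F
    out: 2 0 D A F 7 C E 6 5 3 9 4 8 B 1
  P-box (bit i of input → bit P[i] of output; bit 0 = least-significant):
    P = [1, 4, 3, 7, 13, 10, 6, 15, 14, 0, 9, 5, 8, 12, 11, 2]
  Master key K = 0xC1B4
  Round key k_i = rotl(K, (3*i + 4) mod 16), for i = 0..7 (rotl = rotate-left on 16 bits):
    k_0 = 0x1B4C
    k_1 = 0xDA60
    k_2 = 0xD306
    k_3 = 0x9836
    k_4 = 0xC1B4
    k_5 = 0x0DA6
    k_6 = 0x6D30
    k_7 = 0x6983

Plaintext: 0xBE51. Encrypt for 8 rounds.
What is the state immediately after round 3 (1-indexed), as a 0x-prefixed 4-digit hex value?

s_0 = plaintext = 0xBE51
s_1 = Round(s_0, k_0) = 0x7E29
s_2 = Round(s_1, k_1) = 0x220F
s_3 = Round(s_2, k_2) = 0x9C20
s_4 = Round(s_3, k_3) = 0x3366
s_5 = Round(s_4, k_4) = 0x5159
s_6 = Round(s_5, k_5) = 0x30EC
s_7 = Round(s_6, k_6) = 0xD93D
s_8 = Round(s_7, k_7) = 0xAF07

0x9C20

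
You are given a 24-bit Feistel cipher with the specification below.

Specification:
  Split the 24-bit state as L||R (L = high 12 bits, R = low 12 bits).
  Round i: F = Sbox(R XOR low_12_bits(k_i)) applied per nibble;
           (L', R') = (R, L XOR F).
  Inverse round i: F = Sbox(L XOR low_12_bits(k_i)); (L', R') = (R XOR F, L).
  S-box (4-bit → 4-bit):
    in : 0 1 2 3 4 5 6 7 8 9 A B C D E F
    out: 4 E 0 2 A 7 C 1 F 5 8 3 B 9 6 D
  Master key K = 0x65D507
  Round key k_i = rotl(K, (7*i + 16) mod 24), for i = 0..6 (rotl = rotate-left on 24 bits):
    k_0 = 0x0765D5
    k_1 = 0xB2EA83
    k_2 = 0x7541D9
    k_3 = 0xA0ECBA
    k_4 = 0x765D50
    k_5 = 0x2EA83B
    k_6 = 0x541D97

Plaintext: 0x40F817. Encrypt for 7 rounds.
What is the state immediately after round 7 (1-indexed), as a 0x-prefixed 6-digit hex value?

0x733AD9

s_0 = plaintext = 0x40F817
s_1 = Round(s_0, k_0) = 0x817DBF
s_2 = Round(s_1, k_1) = 0xDBF93C
s_3 = Round(s_2, k_2) = 0x93C2D8
s_4 = Round(s_3, k_3) = 0x2D8FFC
s_5 = Round(s_4, k_4) = 0xFFC253
s_6 = Round(s_5, k_5) = 0x253733
s_7 = Round(s_6, k_6) = 0x733AD9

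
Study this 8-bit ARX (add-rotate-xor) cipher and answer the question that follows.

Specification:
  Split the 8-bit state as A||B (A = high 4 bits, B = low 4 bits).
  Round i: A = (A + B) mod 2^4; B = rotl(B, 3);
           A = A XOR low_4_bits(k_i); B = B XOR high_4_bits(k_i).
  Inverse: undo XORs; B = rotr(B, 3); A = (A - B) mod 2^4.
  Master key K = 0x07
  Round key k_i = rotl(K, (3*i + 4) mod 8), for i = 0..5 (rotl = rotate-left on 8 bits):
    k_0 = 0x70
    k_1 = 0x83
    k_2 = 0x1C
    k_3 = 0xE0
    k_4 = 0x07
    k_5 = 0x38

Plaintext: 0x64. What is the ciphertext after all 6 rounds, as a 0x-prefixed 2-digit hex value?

0x68

s_0 = plaintext = 0x64
s_1 = Round(s_0, k_0) = 0xA5
s_2 = Round(s_1, k_1) = 0xC2
s_3 = Round(s_2, k_2) = 0x20
s_4 = Round(s_3, k_3) = 0x2E
s_5 = Round(s_4, k_4) = 0x77
s_6 = Round(s_5, k_5) = 0x68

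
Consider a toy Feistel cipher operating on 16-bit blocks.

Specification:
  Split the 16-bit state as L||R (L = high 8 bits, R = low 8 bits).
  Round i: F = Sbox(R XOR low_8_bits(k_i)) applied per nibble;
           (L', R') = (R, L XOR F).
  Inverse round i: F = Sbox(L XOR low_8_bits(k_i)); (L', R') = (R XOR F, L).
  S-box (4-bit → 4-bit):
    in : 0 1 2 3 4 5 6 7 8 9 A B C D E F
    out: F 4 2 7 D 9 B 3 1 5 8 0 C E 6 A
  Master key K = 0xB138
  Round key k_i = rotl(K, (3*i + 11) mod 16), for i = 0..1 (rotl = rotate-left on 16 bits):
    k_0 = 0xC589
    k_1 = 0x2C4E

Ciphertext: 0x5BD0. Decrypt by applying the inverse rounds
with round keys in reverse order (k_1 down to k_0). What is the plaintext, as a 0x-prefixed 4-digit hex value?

0x1499

s_0 = ciphertext = 0x5BD0
s_1 = InvRound(s_0, k_1) = 0x995B
s_2 = InvRound(s_1, k_0) = 0x1499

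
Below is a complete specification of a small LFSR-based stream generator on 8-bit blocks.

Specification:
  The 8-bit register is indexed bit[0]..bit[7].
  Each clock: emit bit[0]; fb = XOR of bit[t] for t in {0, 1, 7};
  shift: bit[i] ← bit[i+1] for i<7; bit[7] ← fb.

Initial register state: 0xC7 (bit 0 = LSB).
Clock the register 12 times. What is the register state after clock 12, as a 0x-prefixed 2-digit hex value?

reg_0 = 0xC7
clock 1: out=1, reg = 0xE3
clock 2: out=1, reg = 0xF1
clock 3: out=1, reg = 0x78
clock 4: out=0, reg = 0x3C
clock 5: out=0, reg = 0x1E
clock 6: out=0, reg = 0x8F
clock 7: out=1, reg = 0xC7
clock 8: out=1, reg = 0xE3
clock 9: out=1, reg = 0xF1
clock 10: out=1, reg = 0x78
clock 11: out=0, reg = 0x3C
clock 12: out=0, reg = 0x1E

0x1E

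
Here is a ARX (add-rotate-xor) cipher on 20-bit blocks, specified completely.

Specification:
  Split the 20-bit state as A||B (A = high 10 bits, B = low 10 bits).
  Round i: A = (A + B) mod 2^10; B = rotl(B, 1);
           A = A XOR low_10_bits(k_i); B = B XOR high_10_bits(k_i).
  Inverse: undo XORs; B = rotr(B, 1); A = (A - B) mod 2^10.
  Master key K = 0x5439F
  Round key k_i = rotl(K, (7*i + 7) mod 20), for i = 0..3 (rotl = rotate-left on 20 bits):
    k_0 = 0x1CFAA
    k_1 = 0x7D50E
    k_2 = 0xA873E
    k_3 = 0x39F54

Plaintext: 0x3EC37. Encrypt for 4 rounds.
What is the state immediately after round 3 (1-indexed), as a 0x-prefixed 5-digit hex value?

0xAD13F

s_0 = plaintext = 0x3EC37
s_1 = Round(s_0, k_0) = 0xA601D
s_2 = Round(s_1, k_1) = 0xEEDCF
s_3 = Round(s_2, k_2) = 0xAD13F
s_4 = Round(s_3, k_3) = 0x29E99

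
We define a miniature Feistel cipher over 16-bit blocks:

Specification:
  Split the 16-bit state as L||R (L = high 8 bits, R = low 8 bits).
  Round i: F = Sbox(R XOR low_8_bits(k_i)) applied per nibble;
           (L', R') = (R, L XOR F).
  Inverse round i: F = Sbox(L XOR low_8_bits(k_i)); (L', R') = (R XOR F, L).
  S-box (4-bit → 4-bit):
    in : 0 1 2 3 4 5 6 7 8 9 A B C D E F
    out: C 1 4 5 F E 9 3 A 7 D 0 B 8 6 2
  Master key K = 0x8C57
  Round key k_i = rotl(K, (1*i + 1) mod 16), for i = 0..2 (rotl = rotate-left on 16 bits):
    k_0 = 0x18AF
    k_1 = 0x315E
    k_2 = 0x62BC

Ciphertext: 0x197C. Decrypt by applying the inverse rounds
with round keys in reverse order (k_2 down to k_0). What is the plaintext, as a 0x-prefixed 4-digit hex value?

0xDA32

s_0 = ciphertext = 0x197C
s_1 = InvRound(s_0, k_2) = 0xA219
s_2 = InvRound(s_1, k_1) = 0x32A2
s_3 = InvRound(s_2, k_0) = 0xDA32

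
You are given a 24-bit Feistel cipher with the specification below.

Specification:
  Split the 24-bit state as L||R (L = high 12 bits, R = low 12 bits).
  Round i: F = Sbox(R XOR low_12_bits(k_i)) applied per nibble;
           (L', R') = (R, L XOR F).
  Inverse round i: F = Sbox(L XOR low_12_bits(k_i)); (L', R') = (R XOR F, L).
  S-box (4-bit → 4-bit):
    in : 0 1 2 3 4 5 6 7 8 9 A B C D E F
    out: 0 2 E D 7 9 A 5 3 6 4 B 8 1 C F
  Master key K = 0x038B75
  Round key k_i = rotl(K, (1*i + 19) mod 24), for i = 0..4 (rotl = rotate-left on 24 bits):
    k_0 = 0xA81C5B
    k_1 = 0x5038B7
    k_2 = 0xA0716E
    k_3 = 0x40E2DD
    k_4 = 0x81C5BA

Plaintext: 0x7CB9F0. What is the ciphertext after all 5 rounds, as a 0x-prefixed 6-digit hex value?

0xDCF3A2

s_0 = plaintext = 0x7CB9F0
s_1 = Round(s_0, k_0) = 0x9F0E80
s_2 = Round(s_1, k_1) = 0xE80325
s_3 = Round(s_2, k_2) = 0x3250FB
s_4 = Round(s_3, k_3) = 0x0FBDCF
s_5 = Round(s_4, k_4) = 0xDCF3A2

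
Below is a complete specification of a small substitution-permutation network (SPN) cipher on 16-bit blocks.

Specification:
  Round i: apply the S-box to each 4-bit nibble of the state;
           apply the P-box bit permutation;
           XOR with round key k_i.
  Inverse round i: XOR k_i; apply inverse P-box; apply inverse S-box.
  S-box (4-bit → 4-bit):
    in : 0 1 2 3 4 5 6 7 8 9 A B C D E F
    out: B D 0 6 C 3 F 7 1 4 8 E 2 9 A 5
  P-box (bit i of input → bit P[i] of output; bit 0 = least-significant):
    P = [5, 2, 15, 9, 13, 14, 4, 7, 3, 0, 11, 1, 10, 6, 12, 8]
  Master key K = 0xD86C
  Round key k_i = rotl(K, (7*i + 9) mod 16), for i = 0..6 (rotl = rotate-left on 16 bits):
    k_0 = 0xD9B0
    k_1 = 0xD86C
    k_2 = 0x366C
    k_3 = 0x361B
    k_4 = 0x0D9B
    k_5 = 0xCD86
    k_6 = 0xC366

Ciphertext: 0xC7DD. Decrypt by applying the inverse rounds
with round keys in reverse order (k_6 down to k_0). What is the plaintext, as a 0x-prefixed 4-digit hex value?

s_0 = ciphertext = 0xC7DD
s_1 = InvRound(s_0, k_6) = 0x8048
s_2 = InvRound(s_1, k_5) = 0x01EC
s_3 = InvRound(s_2, k_4) = 0x5B95
s_4 = InvRound(s_3, k_3) = 0xD10C
s_5 = InvRound(s_4, k_2) = 0x0251
s_6 = InvRound(s_5, k_1) = 0x9736
s_7 = InvRound(s_6, k_0) = 0x84EE

0x84EE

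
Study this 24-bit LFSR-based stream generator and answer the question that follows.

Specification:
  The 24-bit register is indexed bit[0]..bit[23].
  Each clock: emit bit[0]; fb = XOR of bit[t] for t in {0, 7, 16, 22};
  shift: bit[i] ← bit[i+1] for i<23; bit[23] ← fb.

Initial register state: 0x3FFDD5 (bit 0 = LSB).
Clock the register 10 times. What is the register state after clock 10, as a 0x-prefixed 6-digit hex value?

0xC14FFF

reg_0 = 0x3FFDD5
clock 1: out=1, reg = 0x9FFEEA
clock 2: out=0, reg = 0x4FFF75
clock 3: out=1, reg = 0xA7FFBA
clock 4: out=0, reg = 0x53FFDD
clock 5: out=1, reg = 0x29FFEE
clock 6: out=0, reg = 0x14FFF7
clock 7: out=1, reg = 0x0A7FFB
clock 8: out=1, reg = 0x053FFD
clock 9: out=1, reg = 0x829FFE
clock 10: out=0, reg = 0xC14FFF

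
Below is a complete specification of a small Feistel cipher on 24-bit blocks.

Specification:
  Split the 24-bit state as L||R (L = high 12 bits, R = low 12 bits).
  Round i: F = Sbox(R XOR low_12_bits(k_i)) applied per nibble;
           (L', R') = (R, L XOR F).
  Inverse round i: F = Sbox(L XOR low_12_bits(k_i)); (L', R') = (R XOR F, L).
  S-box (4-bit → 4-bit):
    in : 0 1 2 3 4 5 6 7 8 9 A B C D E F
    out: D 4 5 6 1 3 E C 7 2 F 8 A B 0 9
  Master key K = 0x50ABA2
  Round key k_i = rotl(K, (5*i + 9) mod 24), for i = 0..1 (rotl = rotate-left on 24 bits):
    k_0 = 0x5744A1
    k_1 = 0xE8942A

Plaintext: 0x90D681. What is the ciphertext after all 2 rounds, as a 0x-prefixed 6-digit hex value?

s_0 = plaintext = 0x90D681
s_1 = Round(s_0, k_0) = 0x681C50
s_2 = Round(s_1, k_1) = 0xC5014E

0xC5014E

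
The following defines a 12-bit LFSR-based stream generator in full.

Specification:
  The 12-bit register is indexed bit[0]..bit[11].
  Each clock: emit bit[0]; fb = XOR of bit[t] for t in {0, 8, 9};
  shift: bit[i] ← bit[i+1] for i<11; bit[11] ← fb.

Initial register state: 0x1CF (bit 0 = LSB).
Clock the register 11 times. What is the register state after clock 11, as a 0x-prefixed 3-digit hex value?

0x5BC

reg_0 = 0x1CF
clock 1: out=1, reg = 0x0E7
clock 2: out=1, reg = 0x873
clock 3: out=1, reg = 0xC39
clock 4: out=1, reg = 0xE1C
clock 5: out=0, reg = 0xF0E
clock 6: out=0, reg = 0x787
clock 7: out=1, reg = 0xBC3
clock 8: out=1, reg = 0xDE1
clock 9: out=1, reg = 0x6F0
clock 10: out=0, reg = 0xB78
clock 11: out=0, reg = 0x5BC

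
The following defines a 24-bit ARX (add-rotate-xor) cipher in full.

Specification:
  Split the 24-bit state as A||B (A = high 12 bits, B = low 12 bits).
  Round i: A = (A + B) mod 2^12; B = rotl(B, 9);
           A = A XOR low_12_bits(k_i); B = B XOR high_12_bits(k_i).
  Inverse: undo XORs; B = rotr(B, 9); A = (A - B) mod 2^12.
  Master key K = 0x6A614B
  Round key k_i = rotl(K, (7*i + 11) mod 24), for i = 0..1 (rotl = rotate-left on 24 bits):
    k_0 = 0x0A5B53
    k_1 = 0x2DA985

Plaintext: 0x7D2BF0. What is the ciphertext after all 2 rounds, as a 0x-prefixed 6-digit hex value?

0x3E94E1

s_0 = plaintext = 0x7D2BF0
s_1 = Round(s_0, k_0) = 0x8911DB
s_2 = Round(s_1, k_1) = 0x3E94E1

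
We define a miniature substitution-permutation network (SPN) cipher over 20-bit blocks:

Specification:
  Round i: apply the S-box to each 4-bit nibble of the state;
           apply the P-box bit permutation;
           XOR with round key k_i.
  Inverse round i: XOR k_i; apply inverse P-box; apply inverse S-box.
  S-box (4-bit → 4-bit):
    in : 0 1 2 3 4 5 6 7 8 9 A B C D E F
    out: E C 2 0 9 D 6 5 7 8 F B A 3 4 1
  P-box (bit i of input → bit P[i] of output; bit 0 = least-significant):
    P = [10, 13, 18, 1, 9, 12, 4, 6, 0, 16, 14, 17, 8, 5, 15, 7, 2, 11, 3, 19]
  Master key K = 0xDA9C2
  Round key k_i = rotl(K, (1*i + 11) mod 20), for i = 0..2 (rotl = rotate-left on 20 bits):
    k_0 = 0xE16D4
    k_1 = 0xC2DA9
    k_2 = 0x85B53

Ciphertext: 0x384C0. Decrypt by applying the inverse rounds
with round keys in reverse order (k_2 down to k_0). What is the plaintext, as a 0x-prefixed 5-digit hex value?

0x17833

s_0 = ciphertext = 0x384C0
s_1 = InvRound(s_0, k_2) = 0xC5A84
s_2 = InvRound(s_1, k_1) = 0x7D7DD
s_3 = InvRound(s_2, k_0) = 0x17833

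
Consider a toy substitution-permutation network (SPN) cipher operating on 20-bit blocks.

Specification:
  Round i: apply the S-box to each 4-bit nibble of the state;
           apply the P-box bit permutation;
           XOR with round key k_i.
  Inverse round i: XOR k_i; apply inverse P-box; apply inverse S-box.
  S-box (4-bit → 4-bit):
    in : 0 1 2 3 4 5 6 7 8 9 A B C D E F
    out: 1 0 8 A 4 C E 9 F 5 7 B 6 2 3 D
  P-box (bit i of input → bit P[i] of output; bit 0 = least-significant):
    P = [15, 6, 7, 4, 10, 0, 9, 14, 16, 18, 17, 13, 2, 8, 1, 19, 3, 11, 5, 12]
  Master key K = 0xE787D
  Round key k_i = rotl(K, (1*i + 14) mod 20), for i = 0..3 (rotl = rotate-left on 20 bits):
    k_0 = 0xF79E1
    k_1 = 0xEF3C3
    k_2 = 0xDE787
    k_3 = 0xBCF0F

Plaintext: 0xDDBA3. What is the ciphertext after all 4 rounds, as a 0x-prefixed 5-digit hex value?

0xF2545

s_0 = plaintext = 0xDDBA3
s_1 = Round(s_0, k_0) = 0xA56B0
s_2 = Round(s_1, k_1) = 0x01FE8
s_3 = Round(s_2, k_2) = 0xE435E
s_4 = Round(s_3, k_3) = 0xF2545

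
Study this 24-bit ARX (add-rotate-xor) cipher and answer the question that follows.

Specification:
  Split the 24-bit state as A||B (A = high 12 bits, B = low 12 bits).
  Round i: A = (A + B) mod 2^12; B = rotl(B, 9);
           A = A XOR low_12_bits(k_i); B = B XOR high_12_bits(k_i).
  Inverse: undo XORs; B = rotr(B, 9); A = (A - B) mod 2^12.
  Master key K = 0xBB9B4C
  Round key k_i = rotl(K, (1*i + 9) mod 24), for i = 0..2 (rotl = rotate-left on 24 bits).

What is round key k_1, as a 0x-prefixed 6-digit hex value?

0x6D32EE

K = 0xBB9B4C
k_0 = rotl(K, (1*0+9) mod 24) = rotl(K, 9) = 0x369977
k_1 = rotl(K, (1*1+9) mod 24) = rotl(K, 10) = 0x6D32EE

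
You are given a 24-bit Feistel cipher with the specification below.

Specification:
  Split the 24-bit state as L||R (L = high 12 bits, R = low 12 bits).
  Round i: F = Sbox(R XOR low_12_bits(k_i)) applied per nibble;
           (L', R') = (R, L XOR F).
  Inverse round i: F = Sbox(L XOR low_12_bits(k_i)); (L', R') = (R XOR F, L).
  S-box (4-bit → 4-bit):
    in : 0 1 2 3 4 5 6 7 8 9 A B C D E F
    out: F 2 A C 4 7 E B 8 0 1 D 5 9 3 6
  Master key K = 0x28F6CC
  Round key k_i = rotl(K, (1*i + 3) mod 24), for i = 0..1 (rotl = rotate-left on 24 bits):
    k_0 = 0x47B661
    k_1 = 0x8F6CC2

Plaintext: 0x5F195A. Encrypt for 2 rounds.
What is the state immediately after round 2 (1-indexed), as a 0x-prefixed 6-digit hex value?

s_0 = plaintext = 0x5F195A
s_1 = Round(s_0, k_0) = 0x95A33C
s_2 = Round(s_1, k_1) = 0x33CF39

0x33CF39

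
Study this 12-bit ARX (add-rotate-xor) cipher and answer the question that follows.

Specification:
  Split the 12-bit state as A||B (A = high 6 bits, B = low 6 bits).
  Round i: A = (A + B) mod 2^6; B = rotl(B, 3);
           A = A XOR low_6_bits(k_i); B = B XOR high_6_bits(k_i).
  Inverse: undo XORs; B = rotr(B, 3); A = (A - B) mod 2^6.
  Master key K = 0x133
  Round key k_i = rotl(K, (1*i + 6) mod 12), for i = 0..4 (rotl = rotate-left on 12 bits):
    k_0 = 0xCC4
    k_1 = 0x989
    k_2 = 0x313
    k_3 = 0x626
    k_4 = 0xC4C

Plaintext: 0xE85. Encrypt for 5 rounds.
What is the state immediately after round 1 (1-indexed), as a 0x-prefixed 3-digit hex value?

0xEDB

s_0 = plaintext = 0xE85
s_1 = Round(s_0, k_0) = 0xEDB
s_2 = Round(s_1, k_1) = 0x7FD
s_3 = Round(s_2, k_2) = 0x3E3
s_4 = Round(s_3, k_3) = 0x504
s_5 = Round(s_4, k_4) = 0x511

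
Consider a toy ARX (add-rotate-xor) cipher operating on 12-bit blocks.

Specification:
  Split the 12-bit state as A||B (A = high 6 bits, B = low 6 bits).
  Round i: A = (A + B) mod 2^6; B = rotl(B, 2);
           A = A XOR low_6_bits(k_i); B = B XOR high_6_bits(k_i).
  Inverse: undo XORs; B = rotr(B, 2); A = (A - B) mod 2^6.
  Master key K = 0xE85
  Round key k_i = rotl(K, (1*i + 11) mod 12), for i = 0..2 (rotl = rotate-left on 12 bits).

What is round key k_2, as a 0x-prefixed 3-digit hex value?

0xD0B

K = 0xE85
k_0 = rotl(K, (1*0+11) mod 12) = rotl(K, 11) = 0xF42
k_1 = rotl(K, (1*1+11) mod 12) = rotl(K, 0) = 0xE85
k_2 = rotl(K, (1*2+11) mod 12) = rotl(K, 1) = 0xD0B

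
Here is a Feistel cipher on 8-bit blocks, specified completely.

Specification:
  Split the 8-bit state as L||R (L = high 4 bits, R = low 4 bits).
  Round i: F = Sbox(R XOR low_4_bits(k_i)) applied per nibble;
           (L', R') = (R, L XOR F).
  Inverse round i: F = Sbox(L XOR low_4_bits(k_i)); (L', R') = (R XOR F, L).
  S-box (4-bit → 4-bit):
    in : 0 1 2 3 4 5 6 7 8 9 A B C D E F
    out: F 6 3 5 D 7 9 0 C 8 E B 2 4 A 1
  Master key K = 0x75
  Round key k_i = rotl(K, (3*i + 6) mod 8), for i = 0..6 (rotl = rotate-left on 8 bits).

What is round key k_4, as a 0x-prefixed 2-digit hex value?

0xD5

K = 0x75
k_0 = rotl(K, (3*0+6) mod 8) = rotl(K, 6) = 0x5D
k_1 = rotl(K, (3*1+6) mod 8) = rotl(K, 1) = 0xEA
k_2 = rotl(K, (3*2+6) mod 8) = rotl(K, 4) = 0x57
k_3 = rotl(K, (3*3+6) mod 8) = rotl(K, 7) = 0xBA
k_4 = rotl(K, (3*4+6) mod 8) = rotl(K, 2) = 0xD5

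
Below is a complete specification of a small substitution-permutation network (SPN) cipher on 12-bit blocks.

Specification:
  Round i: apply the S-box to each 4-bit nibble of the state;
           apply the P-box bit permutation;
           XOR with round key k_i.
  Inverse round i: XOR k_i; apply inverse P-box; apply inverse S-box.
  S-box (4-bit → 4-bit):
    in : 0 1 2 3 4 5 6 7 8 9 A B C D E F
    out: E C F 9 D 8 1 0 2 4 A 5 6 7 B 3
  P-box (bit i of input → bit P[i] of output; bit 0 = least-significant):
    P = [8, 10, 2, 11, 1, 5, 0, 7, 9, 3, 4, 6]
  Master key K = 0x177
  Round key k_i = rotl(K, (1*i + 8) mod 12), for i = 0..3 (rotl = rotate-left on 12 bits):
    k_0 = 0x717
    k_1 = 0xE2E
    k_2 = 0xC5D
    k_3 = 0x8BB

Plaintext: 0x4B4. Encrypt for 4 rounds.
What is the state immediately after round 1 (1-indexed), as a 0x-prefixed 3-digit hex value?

0xC40

s_0 = plaintext = 0x4B4
s_1 = Round(s_0, k_0) = 0xC40
s_2 = Round(s_1, k_1) = 0x2B1
s_3 = Round(s_2, k_2) = 0x602
s_4 = Round(s_3, k_3) = 0x71E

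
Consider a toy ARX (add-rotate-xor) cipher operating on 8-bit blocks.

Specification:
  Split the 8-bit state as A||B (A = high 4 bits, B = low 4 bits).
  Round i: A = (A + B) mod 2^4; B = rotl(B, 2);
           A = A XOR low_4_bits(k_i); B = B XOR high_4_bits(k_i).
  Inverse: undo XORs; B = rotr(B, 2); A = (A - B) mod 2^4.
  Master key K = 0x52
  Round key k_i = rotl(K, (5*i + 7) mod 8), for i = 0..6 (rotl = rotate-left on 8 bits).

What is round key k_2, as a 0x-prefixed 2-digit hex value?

0xA4

K = 0x52
k_0 = rotl(K, (5*0+7) mod 8) = rotl(K, 7) = 0x29
k_1 = rotl(K, (5*1+7) mod 8) = rotl(K, 4) = 0x25
k_2 = rotl(K, (5*2+7) mod 8) = rotl(K, 1) = 0xA4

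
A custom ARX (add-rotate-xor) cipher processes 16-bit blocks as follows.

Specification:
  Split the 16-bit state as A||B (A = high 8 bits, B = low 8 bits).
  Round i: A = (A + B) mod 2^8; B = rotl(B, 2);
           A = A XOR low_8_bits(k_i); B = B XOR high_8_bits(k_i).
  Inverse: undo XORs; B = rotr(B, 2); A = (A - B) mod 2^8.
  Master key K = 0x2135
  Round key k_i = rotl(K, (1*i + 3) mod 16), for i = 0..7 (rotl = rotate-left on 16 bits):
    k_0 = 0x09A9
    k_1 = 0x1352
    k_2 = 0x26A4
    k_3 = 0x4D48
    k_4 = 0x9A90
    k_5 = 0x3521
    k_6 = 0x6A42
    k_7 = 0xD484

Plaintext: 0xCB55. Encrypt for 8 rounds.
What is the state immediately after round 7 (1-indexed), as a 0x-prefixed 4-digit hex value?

s_0 = plaintext = 0xCB55
s_1 = Round(s_0, k_0) = 0x895C
s_2 = Round(s_1, k_1) = 0xB762
s_3 = Round(s_2, k_2) = 0xBDAF
s_4 = Round(s_3, k_3) = 0x24F3
s_5 = Round(s_4, k_4) = 0x8755
s_6 = Round(s_5, k_5) = 0xFD60
s_7 = Round(s_6, k_6) = 0x1FEB
s_8 = Round(s_7, k_7) = 0x8E7B

0x1FEB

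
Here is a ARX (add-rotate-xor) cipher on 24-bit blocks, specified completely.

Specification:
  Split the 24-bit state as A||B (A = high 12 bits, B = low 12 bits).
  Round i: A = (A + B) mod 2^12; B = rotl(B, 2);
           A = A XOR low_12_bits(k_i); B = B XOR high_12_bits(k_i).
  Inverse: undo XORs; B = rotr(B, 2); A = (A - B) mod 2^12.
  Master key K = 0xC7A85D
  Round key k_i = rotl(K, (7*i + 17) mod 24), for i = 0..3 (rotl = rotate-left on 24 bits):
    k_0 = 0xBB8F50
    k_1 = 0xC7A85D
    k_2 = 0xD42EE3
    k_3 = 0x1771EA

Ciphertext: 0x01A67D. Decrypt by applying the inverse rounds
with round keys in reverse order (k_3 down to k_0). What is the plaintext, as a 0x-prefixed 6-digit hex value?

s_0 = ciphertext = 0x01A67D
s_1 = InvRound(s_0, k_3) = 0x82E9C2
s_2 = InvRound(s_1, k_2) = 0x5AD120
s_3 = InvRound(s_2, k_1) = 0x29AB56
s_4 = InvRound(s_3, k_0) = 0x58F83B

0x58F83B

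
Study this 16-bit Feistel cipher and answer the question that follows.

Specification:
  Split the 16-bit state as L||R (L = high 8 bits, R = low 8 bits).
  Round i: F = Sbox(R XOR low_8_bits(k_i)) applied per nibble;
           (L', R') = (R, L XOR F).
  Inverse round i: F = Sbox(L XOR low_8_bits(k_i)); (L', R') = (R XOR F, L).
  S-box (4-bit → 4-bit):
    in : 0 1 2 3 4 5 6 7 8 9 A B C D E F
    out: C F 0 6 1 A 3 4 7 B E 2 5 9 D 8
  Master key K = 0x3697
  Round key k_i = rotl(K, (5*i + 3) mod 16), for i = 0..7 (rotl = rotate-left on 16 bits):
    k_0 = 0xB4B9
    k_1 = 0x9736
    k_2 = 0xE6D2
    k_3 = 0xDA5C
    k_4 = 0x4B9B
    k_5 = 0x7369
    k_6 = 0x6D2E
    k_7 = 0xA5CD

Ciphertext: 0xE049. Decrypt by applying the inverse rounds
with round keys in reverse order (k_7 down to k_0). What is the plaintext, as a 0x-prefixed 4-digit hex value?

0xE0AD

s_0 = ciphertext = 0xE049
s_1 = InvRound(s_0, k_7) = 0x40E0
s_2 = InvRound(s_1, k_6) = 0xDD40
s_3 = InvRound(s_2, k_5) = 0x61DD
s_4 = InvRound(s_3, k_4) = 0x5361
s_5 = InvRound(s_4, k_3) = 0xA953
s_6 = InvRound(s_5, k_2) = 0x11A9
s_7 = InvRound(s_6, k_1) = 0xAD11
s_8 = InvRound(s_7, k_0) = 0xE0AD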